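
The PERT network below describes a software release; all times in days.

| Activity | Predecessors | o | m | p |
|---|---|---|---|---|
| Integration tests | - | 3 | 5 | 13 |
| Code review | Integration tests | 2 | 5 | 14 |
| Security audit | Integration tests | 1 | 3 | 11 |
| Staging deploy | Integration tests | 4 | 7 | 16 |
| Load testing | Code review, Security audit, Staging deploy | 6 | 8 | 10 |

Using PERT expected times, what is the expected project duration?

te_Integration tests = (3 + 4·5 + 13)/6 = 36/6 = 6
te_Code review = (2 + 4·5 + 14)/6 = 36/6 = 6
te_Security audit = (1 + 4·3 + 11)/6 = 24/6 = 4
te_Staging deploy = (4 + 4·7 + 16)/6 = 48/6 = 8
te_Load testing = (6 + 4·8 + 10)/6 = 48/6 = 8

Forward pass:
ES_Integration tests = 0; EF_Integration tests = 6
ES_Code review = 6; EF_Code review = 6+6 = 12
ES_Security audit = 6; EF_Security audit = 6+4 = 10
ES_Staging deploy = 6; EF_Staging deploy = 6+8 = 14
ES_Load testing = max(EF_Code review=12, EF_Security audit=10, EF_Staging deploy=14) = 14; EF_Load testing = 14+8 = 22
Expected project duration μ = 22 days. Critical path: Integration tests → Staging deploy → Load testing.

22 days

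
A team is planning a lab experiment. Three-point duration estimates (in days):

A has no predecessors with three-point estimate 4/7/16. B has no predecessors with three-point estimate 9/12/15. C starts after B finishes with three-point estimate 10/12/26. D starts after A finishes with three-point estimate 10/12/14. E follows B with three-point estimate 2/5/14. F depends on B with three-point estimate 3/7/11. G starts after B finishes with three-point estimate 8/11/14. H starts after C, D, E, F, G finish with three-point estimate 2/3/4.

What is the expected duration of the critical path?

29 days

te_A = (4 + 4·7 + 16)/6 = 48/6 = 8
te_B = (9 + 4·12 + 15)/6 = 72/6 = 12
te_C = (10 + 4·12 + 26)/6 = 84/6 = 14
te_D = (10 + 4·12 + 14)/6 = 72/6 = 12
te_E = (2 + 4·5 + 14)/6 = 36/6 = 6
te_F = (3 + 4·7 + 11)/6 = 42/6 = 7
te_G = (8 + 4·11 + 14)/6 = 66/6 = 11
te_H = (2 + 4·3 + 4)/6 = 18/6 = 3

Forward pass:
ES_A = 0; EF_A = 8
ES_B = 0; EF_B = 12
ES_C = 12; EF_C = 12+14 = 26
ES_D = 8; EF_D = 8+12 = 20
ES_E = 12; EF_E = 12+6 = 18
ES_F = 12; EF_F = 12+7 = 19
ES_G = 12; EF_G = 12+11 = 23
ES_H = max(EF_C=26, EF_D=20, EF_E=18, EF_F=19, EF_G=23) = 26; EF_H = 26+3 = 29
Expected project duration μ = 29 days. Critical path: B → C → H.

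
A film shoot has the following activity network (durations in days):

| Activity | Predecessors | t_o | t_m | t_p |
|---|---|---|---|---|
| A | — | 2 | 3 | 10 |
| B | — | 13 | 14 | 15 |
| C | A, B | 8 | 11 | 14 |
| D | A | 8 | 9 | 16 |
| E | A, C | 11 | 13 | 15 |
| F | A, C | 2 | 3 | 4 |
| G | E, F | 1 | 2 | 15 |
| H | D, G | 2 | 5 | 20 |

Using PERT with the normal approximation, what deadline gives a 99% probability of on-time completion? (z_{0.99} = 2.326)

te_A = (2 + 4·3 + 10)/6 = 24/6 = 4; σ²_A = ((10−2)/6)² = 1.778
te_B = (13 + 4·14 + 15)/6 = 84/6 = 14; σ²_B = ((15−13)/6)² = 0.111
te_C = (8 + 4·11 + 14)/6 = 66/6 = 11; σ²_C = ((14−8)/6)² = 1.000
te_D = (8 + 4·9 + 16)/6 = 60/6 = 10; σ²_D = ((16−8)/6)² = 1.778
te_E = (11 + 4·13 + 15)/6 = 78/6 = 13; σ²_E = ((15−11)/6)² = 0.444
te_F = (2 + 4·3 + 4)/6 = 18/6 = 3; σ²_F = ((4−2)/6)² = 0.111
te_G = (1 + 4·2 + 15)/6 = 24/6 = 4; σ²_G = ((15−1)/6)² = 5.444
te_H = (2 + 4·5 + 20)/6 = 42/6 = 7; σ²_H = ((20−2)/6)² = 9.000

Forward pass:
ES_A = 0; EF_A = 4
ES_B = 0; EF_B = 14
ES_C = max(EF_A=4, EF_B=14) = 14; EF_C = 14+11 = 25
ES_D = 4; EF_D = 4+10 = 14
ES_E = max(EF_A=4, EF_C=25) = 25; EF_E = 25+13 = 38
ES_F = max(EF_A=4, EF_C=25) = 25; EF_F = 25+3 = 28
ES_G = max(EF_E=38, EF_F=28) = 38; EF_G = 38+4 = 42
ES_H = max(EF_D=14, EF_G=42) = 42; EF_H = 42+7 = 49
Expected project duration μ = 49 days. Critical path: B → C → E → G → H.

Variance along critical path = 0.111 + 1.000 + 0.444 + 5.444 + 9.000 = 16.000; σ = 4.000 days.
D = μ + z·σ = 49 + 2.326·4.000 = 58.3 days

58.3 days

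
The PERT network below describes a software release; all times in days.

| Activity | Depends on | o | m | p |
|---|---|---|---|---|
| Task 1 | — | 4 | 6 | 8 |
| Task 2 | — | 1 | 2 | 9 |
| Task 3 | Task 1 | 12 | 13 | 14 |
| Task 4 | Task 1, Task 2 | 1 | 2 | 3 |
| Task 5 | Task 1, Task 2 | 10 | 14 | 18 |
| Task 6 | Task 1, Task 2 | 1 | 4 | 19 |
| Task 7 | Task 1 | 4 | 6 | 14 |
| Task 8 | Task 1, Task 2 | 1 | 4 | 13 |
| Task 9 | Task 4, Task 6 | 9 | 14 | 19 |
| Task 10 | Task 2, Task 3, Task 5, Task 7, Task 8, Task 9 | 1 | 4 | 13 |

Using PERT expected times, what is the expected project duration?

31 days

te_Task 1 = (4 + 4·6 + 8)/6 = 36/6 = 6
te_Task 2 = (1 + 4·2 + 9)/6 = 18/6 = 3
te_Task 3 = (12 + 4·13 + 14)/6 = 78/6 = 13
te_Task 4 = (1 + 4·2 + 3)/6 = 12/6 = 2
te_Task 5 = (10 + 4·14 + 18)/6 = 84/6 = 14
te_Task 6 = (1 + 4·4 + 19)/6 = 36/6 = 6
te_Task 7 = (4 + 4·6 + 14)/6 = 42/6 = 7
te_Task 8 = (1 + 4·4 + 13)/6 = 30/6 = 5
te_Task 9 = (9 + 4·14 + 19)/6 = 84/6 = 14
te_Task 10 = (1 + 4·4 + 13)/6 = 30/6 = 5

Forward pass:
ES_Task 1 = 0; EF_Task 1 = 6
ES_Task 2 = 0; EF_Task 2 = 3
ES_Task 3 = 6; EF_Task 3 = 6+13 = 19
ES_Task 4 = max(EF_Task 1=6, EF_Task 2=3) = 6; EF_Task 4 = 6+2 = 8
ES_Task 5 = max(EF_Task 1=6, EF_Task 2=3) = 6; EF_Task 5 = 6+14 = 20
ES_Task 6 = max(EF_Task 1=6, EF_Task 2=3) = 6; EF_Task 6 = 6+6 = 12
ES_Task 7 = 6; EF_Task 7 = 6+7 = 13
ES_Task 8 = max(EF_Task 1=6, EF_Task 2=3) = 6; EF_Task 8 = 6+5 = 11
ES_Task 9 = max(EF_Task 4=8, EF_Task 6=12) = 12; EF_Task 9 = 12+14 = 26
ES_Task 10 = max(EF_Task 2=3, EF_Task 3=19, EF_Task 5=20, EF_Task 7=13, EF_Task 8=11, EF_Task 9=26) = 26; EF_Task 10 = 26+5 = 31
Expected project duration μ = 31 days. Critical path: Task 1 → Task 6 → Task 9 → Task 10.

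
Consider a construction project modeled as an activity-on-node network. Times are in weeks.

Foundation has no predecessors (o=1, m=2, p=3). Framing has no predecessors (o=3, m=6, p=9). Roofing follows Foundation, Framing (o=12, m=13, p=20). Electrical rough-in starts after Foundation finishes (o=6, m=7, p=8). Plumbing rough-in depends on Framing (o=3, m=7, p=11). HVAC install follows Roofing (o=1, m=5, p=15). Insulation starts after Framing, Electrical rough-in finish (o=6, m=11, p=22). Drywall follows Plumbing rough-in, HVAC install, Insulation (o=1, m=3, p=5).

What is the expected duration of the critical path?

te_Foundation = (1 + 4·2 + 3)/6 = 12/6 = 2
te_Framing = (3 + 4·6 + 9)/6 = 36/6 = 6
te_Roofing = (12 + 4·13 + 20)/6 = 84/6 = 14
te_Electrical rough-in = (6 + 4·7 + 8)/6 = 42/6 = 7
te_Plumbing rough-in = (3 + 4·7 + 11)/6 = 42/6 = 7
te_HVAC install = (1 + 4·5 + 15)/6 = 36/6 = 6
te_Insulation = (6 + 4·11 + 22)/6 = 72/6 = 12
te_Drywall = (1 + 4·3 + 5)/6 = 18/6 = 3

Forward pass:
ES_Foundation = 0; EF_Foundation = 2
ES_Framing = 0; EF_Framing = 6
ES_Roofing = max(EF_Foundation=2, EF_Framing=6) = 6; EF_Roofing = 6+14 = 20
ES_Electrical rough-in = 2; EF_Electrical rough-in = 2+7 = 9
ES_Plumbing rough-in = 6; EF_Plumbing rough-in = 6+7 = 13
ES_HVAC install = 20; EF_HVAC install = 20+6 = 26
ES_Insulation = max(EF_Framing=6, EF_Electrical rough-in=9) = 9; EF_Insulation = 9+12 = 21
ES_Drywall = max(EF_Plumbing rough-in=13, EF_HVAC install=26, EF_Insulation=21) = 26; EF_Drywall = 26+3 = 29
Expected project duration μ = 29 weeks. Critical path: Framing → Roofing → HVAC install → Drywall.

29 weeks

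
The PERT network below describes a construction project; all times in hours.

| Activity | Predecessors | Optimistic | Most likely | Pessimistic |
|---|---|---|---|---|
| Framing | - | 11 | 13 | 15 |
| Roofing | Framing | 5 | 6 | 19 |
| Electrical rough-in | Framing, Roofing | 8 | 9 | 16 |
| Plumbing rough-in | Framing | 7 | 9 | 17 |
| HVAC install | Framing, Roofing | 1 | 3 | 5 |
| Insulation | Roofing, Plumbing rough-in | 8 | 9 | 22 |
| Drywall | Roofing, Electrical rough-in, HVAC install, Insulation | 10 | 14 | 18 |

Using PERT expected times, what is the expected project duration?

48 hours

te_Framing = (11 + 4·13 + 15)/6 = 78/6 = 13
te_Roofing = (5 + 4·6 + 19)/6 = 48/6 = 8
te_Electrical rough-in = (8 + 4·9 + 16)/6 = 60/6 = 10
te_Plumbing rough-in = (7 + 4·9 + 17)/6 = 60/6 = 10
te_HVAC install = (1 + 4·3 + 5)/6 = 18/6 = 3
te_Insulation = (8 + 4·9 + 22)/6 = 66/6 = 11
te_Drywall = (10 + 4·14 + 18)/6 = 84/6 = 14

Forward pass:
ES_Framing = 0; EF_Framing = 13
ES_Roofing = 13; EF_Roofing = 13+8 = 21
ES_Electrical rough-in = max(EF_Framing=13, EF_Roofing=21) = 21; EF_Electrical rough-in = 21+10 = 31
ES_Plumbing rough-in = 13; EF_Plumbing rough-in = 13+10 = 23
ES_HVAC install = max(EF_Framing=13, EF_Roofing=21) = 21; EF_HVAC install = 21+3 = 24
ES_Insulation = max(EF_Roofing=21, EF_Plumbing rough-in=23) = 23; EF_Insulation = 23+11 = 34
ES_Drywall = max(EF_Roofing=21, EF_Electrical rough-in=31, EF_HVAC install=24, EF_Insulation=34) = 34; EF_Drywall = 34+14 = 48
Expected project duration μ = 48 hours. Critical path: Framing → Plumbing rough-in → Insulation → Drywall.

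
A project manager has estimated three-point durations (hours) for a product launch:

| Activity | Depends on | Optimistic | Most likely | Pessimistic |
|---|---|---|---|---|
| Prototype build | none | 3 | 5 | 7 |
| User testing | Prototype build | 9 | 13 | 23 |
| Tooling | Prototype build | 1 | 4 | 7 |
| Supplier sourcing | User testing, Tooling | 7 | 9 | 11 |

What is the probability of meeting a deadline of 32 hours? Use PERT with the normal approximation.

0.944

te_Prototype build = (3 + 4·5 + 7)/6 = 30/6 = 5; σ²_Prototype build = ((7−3)/6)² = 0.444
te_User testing = (9 + 4·13 + 23)/6 = 84/6 = 14; σ²_User testing = ((23−9)/6)² = 5.444
te_Tooling = (1 + 4·4 + 7)/6 = 24/6 = 4; σ²_Tooling = ((7−1)/6)² = 1.000
te_Supplier sourcing = (7 + 4·9 + 11)/6 = 54/6 = 9; σ²_Supplier sourcing = ((11−7)/6)² = 0.444

Forward pass:
ES_Prototype build = 0; EF_Prototype build = 5
ES_User testing = 5; EF_User testing = 5+14 = 19
ES_Tooling = 5; EF_Tooling = 5+4 = 9
ES_Supplier sourcing = max(EF_User testing=19, EF_Tooling=9) = 19; EF_Supplier sourcing = 19+9 = 28
Expected project duration μ = 28 hours. Critical path: Prototype build → User testing → Supplier sourcing.

Variance along critical path = 0.444 + 5.444 + 0.444 = 6.333; σ = √6.333 = 2.517 hours.
Z = (32 − 28) / 2.517 = 1.589
P(T ≤ 32) = Φ(1.589) ≈ 0.944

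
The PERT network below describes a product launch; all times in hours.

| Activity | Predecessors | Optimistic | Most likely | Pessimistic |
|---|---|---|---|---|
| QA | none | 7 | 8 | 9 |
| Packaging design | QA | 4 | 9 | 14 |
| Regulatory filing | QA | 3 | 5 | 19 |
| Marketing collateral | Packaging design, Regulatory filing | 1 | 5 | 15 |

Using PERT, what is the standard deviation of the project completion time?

te_QA = (7 + 4·8 + 9)/6 = 48/6 = 8; σ²_QA = ((9−7)/6)² = 0.111
te_Packaging design = (4 + 4·9 + 14)/6 = 54/6 = 9; σ²_Packaging design = ((14−4)/6)² = 2.778
te_Regulatory filing = (3 + 4·5 + 19)/6 = 42/6 = 7; σ²_Regulatory filing = ((19−3)/6)² = 7.111
te_Marketing collateral = (1 + 4·5 + 15)/6 = 36/6 = 6; σ²_Marketing collateral = ((15−1)/6)² = 5.444

Forward pass:
ES_QA = 0; EF_QA = 8
ES_Packaging design = 8; EF_Packaging design = 8+9 = 17
ES_Regulatory filing = 8; EF_Regulatory filing = 8+7 = 15
ES_Marketing collateral = max(EF_Packaging design=17, EF_Regulatory filing=15) = 17; EF_Marketing collateral = 17+6 = 23
Expected project duration μ = 23 hours. Critical path: QA → Packaging design → Marketing collateral.

Variance along critical path = 0.111 + 2.778 + 5.444 = 8.333
σ = √8.333 = 2.887 hours

2.89 hours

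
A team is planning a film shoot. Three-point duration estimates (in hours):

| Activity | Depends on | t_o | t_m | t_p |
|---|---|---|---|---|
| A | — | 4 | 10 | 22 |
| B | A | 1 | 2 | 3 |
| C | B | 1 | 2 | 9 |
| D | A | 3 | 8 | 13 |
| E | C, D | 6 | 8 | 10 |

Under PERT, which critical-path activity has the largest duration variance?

A

te_A = (4 + 4·10 + 22)/6 = 66/6 = 11; σ²_A = ((22−4)/6)² = 9.000
te_B = (1 + 4·2 + 3)/6 = 12/6 = 2; σ²_B = ((3−1)/6)² = 0.111
te_C = (1 + 4·2 + 9)/6 = 18/6 = 3; σ²_C = ((9−1)/6)² = 1.778
te_D = (3 + 4·8 + 13)/6 = 48/6 = 8; σ²_D = ((13−3)/6)² = 2.778
te_E = (6 + 4·8 + 10)/6 = 48/6 = 8; σ²_E = ((10−6)/6)² = 0.444

Forward pass:
ES_A = 0; EF_A = 11
ES_B = 11; EF_B = 11+2 = 13
ES_C = 13; EF_C = 13+3 = 16
ES_D = 11; EF_D = 11+8 = 19
ES_E = max(EF_C=16, EF_D=19) = 19; EF_E = 19+8 = 27
Expected project duration μ = 27 hours. Critical path: A → D → E.

Variances on critical path: σ²_A=9.000, σ²_D=2.778, σ²_E=0.444.
Largest is σ²_A = 9.000.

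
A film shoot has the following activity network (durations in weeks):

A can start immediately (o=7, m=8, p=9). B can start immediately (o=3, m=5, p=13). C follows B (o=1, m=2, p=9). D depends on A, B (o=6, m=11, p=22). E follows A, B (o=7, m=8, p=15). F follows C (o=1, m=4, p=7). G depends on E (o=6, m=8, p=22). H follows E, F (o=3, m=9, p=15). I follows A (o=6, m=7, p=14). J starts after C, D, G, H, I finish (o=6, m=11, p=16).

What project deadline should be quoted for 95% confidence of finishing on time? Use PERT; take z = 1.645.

te_A = (7 + 4·8 + 9)/6 = 48/6 = 8; σ²_A = ((9−7)/6)² = 0.111
te_B = (3 + 4·5 + 13)/6 = 36/6 = 6; σ²_B = ((13−3)/6)² = 2.778
te_C = (1 + 4·2 + 9)/6 = 18/6 = 3; σ²_C = ((9−1)/6)² = 1.778
te_D = (6 + 4·11 + 22)/6 = 72/6 = 12; σ²_D = ((22−6)/6)² = 7.111
te_E = (7 + 4·8 + 15)/6 = 54/6 = 9; σ²_E = ((15−7)/6)² = 1.778
te_F = (1 + 4·4 + 7)/6 = 24/6 = 4; σ²_F = ((7−1)/6)² = 1.000
te_G = (6 + 4·8 + 22)/6 = 60/6 = 10; σ²_G = ((22−6)/6)² = 7.111
te_H = (3 + 4·9 + 15)/6 = 54/6 = 9; σ²_H = ((15−3)/6)² = 4.000
te_I = (6 + 4·7 + 14)/6 = 48/6 = 8; σ²_I = ((14−6)/6)² = 1.778
te_J = (6 + 4·11 + 16)/6 = 66/6 = 11; σ²_J = ((16−6)/6)² = 2.778

Forward pass:
ES_A = 0; EF_A = 8
ES_B = 0; EF_B = 6
ES_C = 6; EF_C = 6+3 = 9
ES_D = max(EF_A=8, EF_B=6) = 8; EF_D = 8+12 = 20
ES_E = max(EF_A=8, EF_B=6) = 8; EF_E = 8+9 = 17
ES_F = 9; EF_F = 9+4 = 13
ES_G = 17; EF_G = 17+10 = 27
ES_H = max(EF_E=17, EF_F=13) = 17; EF_H = 17+9 = 26
ES_I = 8; EF_I = 8+8 = 16
ES_J = max(EF_C=9, EF_D=20, EF_G=27, EF_H=26, EF_I=16) = 27; EF_J = 27+11 = 38
Expected project duration μ = 38 weeks. Critical path: A → E → G → J.

Variance along critical path = 0.111 + 1.778 + 7.111 + 2.778 = 11.778; σ = 3.432 weeks.
D = μ + z·σ = 38 + 1.645·3.432 = 43.6 weeks

43.6 weeks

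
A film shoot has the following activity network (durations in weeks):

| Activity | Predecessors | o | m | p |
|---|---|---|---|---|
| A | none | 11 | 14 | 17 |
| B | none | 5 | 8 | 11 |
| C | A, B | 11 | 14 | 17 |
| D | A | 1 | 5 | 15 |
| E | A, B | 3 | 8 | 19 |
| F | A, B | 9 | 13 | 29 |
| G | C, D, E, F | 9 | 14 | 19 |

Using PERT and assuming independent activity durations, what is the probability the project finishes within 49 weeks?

0.940

te_A = (11 + 4·14 + 17)/6 = 84/6 = 14; σ²_A = ((17−11)/6)² = 1.000
te_B = (5 + 4·8 + 11)/6 = 48/6 = 8; σ²_B = ((11−5)/6)² = 1.000
te_C = (11 + 4·14 + 17)/6 = 84/6 = 14; σ²_C = ((17−11)/6)² = 1.000
te_D = (1 + 4·5 + 15)/6 = 36/6 = 6; σ²_D = ((15−1)/6)² = 5.444
te_E = (3 + 4·8 + 19)/6 = 54/6 = 9; σ²_E = ((19−3)/6)² = 7.111
te_F = (9 + 4·13 + 29)/6 = 90/6 = 15; σ²_F = ((29−9)/6)² = 11.111
te_G = (9 + 4·14 + 19)/6 = 84/6 = 14; σ²_G = ((19−9)/6)² = 2.778

Forward pass:
ES_A = 0; EF_A = 14
ES_B = 0; EF_B = 8
ES_C = max(EF_A=14, EF_B=8) = 14; EF_C = 14+14 = 28
ES_D = 14; EF_D = 14+6 = 20
ES_E = max(EF_A=14, EF_B=8) = 14; EF_E = 14+9 = 23
ES_F = max(EF_A=14, EF_B=8) = 14; EF_F = 14+15 = 29
ES_G = max(EF_C=28, EF_D=20, EF_E=23, EF_F=29) = 29; EF_G = 29+14 = 43
Expected project duration μ = 43 weeks. Critical path: A → F → G.

Variance along critical path = 1.000 + 11.111 + 2.778 = 14.889; σ = √14.889 = 3.859 weeks.
Z = (49 − 43) / 3.859 = 1.555
P(T ≤ 49) = Φ(1.555) ≈ 0.940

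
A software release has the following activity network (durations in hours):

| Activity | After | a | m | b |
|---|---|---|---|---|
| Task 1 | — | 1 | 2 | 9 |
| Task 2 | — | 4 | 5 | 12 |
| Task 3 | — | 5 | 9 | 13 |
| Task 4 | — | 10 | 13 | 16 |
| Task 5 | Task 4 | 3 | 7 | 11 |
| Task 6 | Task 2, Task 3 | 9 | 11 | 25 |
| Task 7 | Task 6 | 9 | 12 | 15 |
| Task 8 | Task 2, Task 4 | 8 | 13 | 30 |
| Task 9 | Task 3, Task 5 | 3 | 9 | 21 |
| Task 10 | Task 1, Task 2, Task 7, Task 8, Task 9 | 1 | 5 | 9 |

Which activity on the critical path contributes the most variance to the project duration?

Task 6

te_Task 1 = (1 + 4·2 + 9)/6 = 18/6 = 3; σ²_Task 1 = ((9−1)/6)² = 1.778
te_Task 2 = (4 + 4·5 + 12)/6 = 36/6 = 6; σ²_Task 2 = ((12−4)/6)² = 1.778
te_Task 3 = (5 + 4·9 + 13)/6 = 54/6 = 9; σ²_Task 3 = ((13−5)/6)² = 1.778
te_Task 4 = (10 + 4·13 + 16)/6 = 78/6 = 13; σ²_Task 4 = ((16−10)/6)² = 1.000
te_Task 5 = (3 + 4·7 + 11)/6 = 42/6 = 7; σ²_Task 5 = ((11−3)/6)² = 1.778
te_Task 6 = (9 + 4·11 + 25)/6 = 78/6 = 13; σ²_Task 6 = ((25−9)/6)² = 7.111
te_Task 7 = (9 + 4·12 + 15)/6 = 72/6 = 12; σ²_Task 7 = ((15−9)/6)² = 1.000
te_Task 8 = (8 + 4·13 + 30)/6 = 90/6 = 15; σ²_Task 8 = ((30−8)/6)² = 13.444
te_Task 9 = (3 + 4·9 + 21)/6 = 60/6 = 10; σ²_Task 9 = ((21−3)/6)² = 9.000
te_Task 10 = (1 + 4·5 + 9)/6 = 30/6 = 5; σ²_Task 10 = ((9−1)/6)² = 1.778

Forward pass:
ES_Task 1 = 0; EF_Task 1 = 3
ES_Task 2 = 0; EF_Task 2 = 6
ES_Task 3 = 0; EF_Task 3 = 9
ES_Task 4 = 0; EF_Task 4 = 13
ES_Task 5 = 13; EF_Task 5 = 13+7 = 20
ES_Task 6 = max(EF_Task 2=6, EF_Task 3=9) = 9; EF_Task 6 = 9+13 = 22
ES_Task 7 = 22; EF_Task 7 = 22+12 = 34
ES_Task 8 = max(EF_Task 2=6, EF_Task 4=13) = 13; EF_Task 8 = 13+15 = 28
ES_Task 9 = max(EF_Task 3=9, EF_Task 5=20) = 20; EF_Task 9 = 20+10 = 30
ES_Task 10 = max(EF_Task 1=3, EF_Task 2=6, EF_Task 7=34, EF_Task 8=28, EF_Task 9=30) = 34; EF_Task 10 = 34+5 = 39
Expected project duration μ = 39 hours. Critical path: Task 3 → Task 6 → Task 7 → Task 10.

Variances on critical path: σ²_Task 3=1.778, σ²_Task 6=7.111, σ²_Task 7=1.000, σ²_Task 10=1.778.
Largest is σ²_Task 6 = 7.111.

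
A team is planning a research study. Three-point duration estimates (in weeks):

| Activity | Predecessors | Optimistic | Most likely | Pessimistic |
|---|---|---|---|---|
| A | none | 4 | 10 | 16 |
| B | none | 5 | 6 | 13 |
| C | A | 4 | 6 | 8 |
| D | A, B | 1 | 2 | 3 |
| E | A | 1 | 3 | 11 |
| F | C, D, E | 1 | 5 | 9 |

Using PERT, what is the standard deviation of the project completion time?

te_A = (4 + 4·10 + 16)/6 = 60/6 = 10; σ²_A = ((16−4)/6)² = 4.000
te_B = (5 + 4·6 + 13)/6 = 42/6 = 7; σ²_B = ((13−5)/6)² = 1.778
te_C = (4 + 4·6 + 8)/6 = 36/6 = 6; σ²_C = ((8−4)/6)² = 0.444
te_D = (1 + 4·2 + 3)/6 = 12/6 = 2; σ²_D = ((3−1)/6)² = 0.111
te_E = (1 + 4·3 + 11)/6 = 24/6 = 4; σ²_E = ((11−1)/6)² = 2.778
te_F = (1 + 4·5 + 9)/6 = 30/6 = 5; σ²_F = ((9−1)/6)² = 1.778

Forward pass:
ES_A = 0; EF_A = 10
ES_B = 0; EF_B = 7
ES_C = 10; EF_C = 10+6 = 16
ES_D = max(EF_A=10, EF_B=7) = 10; EF_D = 10+2 = 12
ES_E = 10; EF_E = 10+4 = 14
ES_F = max(EF_C=16, EF_D=12, EF_E=14) = 16; EF_F = 16+5 = 21
Expected project duration μ = 21 weeks. Critical path: A → C → F.

Variance along critical path = 4.000 + 0.444 + 1.778 = 6.222
σ = √6.222 = 2.494 weeks

2.49 weeks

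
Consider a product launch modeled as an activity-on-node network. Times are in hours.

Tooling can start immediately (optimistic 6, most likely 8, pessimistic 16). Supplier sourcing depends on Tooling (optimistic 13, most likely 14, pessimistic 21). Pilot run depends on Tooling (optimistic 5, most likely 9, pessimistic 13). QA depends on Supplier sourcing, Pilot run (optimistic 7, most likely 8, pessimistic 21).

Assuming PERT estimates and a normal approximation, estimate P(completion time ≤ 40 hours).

0.971

te_Tooling = (6 + 4·8 + 16)/6 = 54/6 = 9; σ²_Tooling = ((16−6)/6)² = 2.778
te_Supplier sourcing = (13 + 4·14 + 21)/6 = 90/6 = 15; σ²_Supplier sourcing = ((21−13)/6)² = 1.778
te_Pilot run = (5 + 4·9 + 13)/6 = 54/6 = 9; σ²_Pilot run = ((13−5)/6)² = 1.778
te_QA = (7 + 4·8 + 21)/6 = 60/6 = 10; σ²_QA = ((21−7)/6)² = 5.444

Forward pass:
ES_Tooling = 0; EF_Tooling = 9
ES_Supplier sourcing = 9; EF_Supplier sourcing = 9+15 = 24
ES_Pilot run = 9; EF_Pilot run = 9+9 = 18
ES_QA = max(EF_Supplier sourcing=24, EF_Pilot run=18) = 24; EF_QA = 24+10 = 34
Expected project duration μ = 34 hours. Critical path: Tooling → Supplier sourcing → QA.

Variance along critical path = 2.778 + 1.778 + 5.444 = 10.000; σ = √10.000 = 3.162 hours.
Z = (40 − 34) / 3.162 = 1.897
P(T ≤ 40) = Φ(1.897) ≈ 0.971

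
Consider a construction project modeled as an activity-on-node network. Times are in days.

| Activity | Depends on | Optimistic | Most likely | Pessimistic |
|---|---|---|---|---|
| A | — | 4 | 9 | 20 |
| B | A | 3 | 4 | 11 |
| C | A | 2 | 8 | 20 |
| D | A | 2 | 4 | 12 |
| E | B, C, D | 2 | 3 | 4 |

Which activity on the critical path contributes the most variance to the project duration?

te_A = (4 + 4·9 + 20)/6 = 60/6 = 10; σ²_A = ((20−4)/6)² = 7.111
te_B = (3 + 4·4 + 11)/6 = 30/6 = 5; σ²_B = ((11−3)/6)² = 1.778
te_C = (2 + 4·8 + 20)/6 = 54/6 = 9; σ²_C = ((20−2)/6)² = 9.000
te_D = (2 + 4·4 + 12)/6 = 30/6 = 5; σ²_D = ((12−2)/6)² = 2.778
te_E = (2 + 4·3 + 4)/6 = 18/6 = 3; σ²_E = ((4−2)/6)² = 0.111

Forward pass:
ES_A = 0; EF_A = 10
ES_B = 10; EF_B = 10+5 = 15
ES_C = 10; EF_C = 10+9 = 19
ES_D = 10; EF_D = 10+5 = 15
ES_E = max(EF_B=15, EF_C=19, EF_D=15) = 19; EF_E = 19+3 = 22
Expected project duration μ = 22 days. Critical path: A → C → E.

Variances on critical path: σ²_A=7.111, σ²_C=9.000, σ²_E=0.111.
Largest is σ²_C = 9.000.

C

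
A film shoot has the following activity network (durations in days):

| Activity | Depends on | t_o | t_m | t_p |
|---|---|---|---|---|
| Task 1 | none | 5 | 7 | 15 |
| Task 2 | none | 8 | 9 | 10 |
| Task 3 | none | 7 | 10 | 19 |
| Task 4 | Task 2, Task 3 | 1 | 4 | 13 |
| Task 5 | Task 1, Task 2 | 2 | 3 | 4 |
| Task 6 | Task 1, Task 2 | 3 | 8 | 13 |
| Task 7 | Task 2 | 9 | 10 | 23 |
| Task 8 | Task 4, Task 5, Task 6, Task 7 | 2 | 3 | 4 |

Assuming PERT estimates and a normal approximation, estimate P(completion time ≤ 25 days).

0.663

te_Task 1 = (5 + 4·7 + 15)/6 = 48/6 = 8; σ²_Task 1 = ((15−5)/6)² = 2.778
te_Task 2 = (8 + 4·9 + 10)/6 = 54/6 = 9; σ²_Task 2 = ((10−8)/6)² = 0.111
te_Task 3 = (7 + 4·10 + 19)/6 = 66/6 = 11; σ²_Task 3 = ((19−7)/6)² = 4.000
te_Task 4 = (1 + 4·4 + 13)/6 = 30/6 = 5; σ²_Task 4 = ((13−1)/6)² = 4.000
te_Task 5 = (2 + 4·3 + 4)/6 = 18/6 = 3; σ²_Task 5 = ((4−2)/6)² = 0.111
te_Task 6 = (3 + 4·8 + 13)/6 = 48/6 = 8; σ²_Task 6 = ((13−3)/6)² = 2.778
te_Task 7 = (9 + 4·10 + 23)/6 = 72/6 = 12; σ²_Task 7 = ((23−9)/6)² = 5.444
te_Task 8 = (2 + 4·3 + 4)/6 = 18/6 = 3; σ²_Task 8 = ((4−2)/6)² = 0.111

Forward pass:
ES_Task 1 = 0; EF_Task 1 = 8
ES_Task 2 = 0; EF_Task 2 = 9
ES_Task 3 = 0; EF_Task 3 = 11
ES_Task 4 = max(EF_Task 2=9, EF_Task 3=11) = 11; EF_Task 4 = 11+5 = 16
ES_Task 5 = max(EF_Task 1=8, EF_Task 2=9) = 9; EF_Task 5 = 9+3 = 12
ES_Task 6 = max(EF_Task 1=8, EF_Task 2=9) = 9; EF_Task 6 = 9+8 = 17
ES_Task 7 = 9; EF_Task 7 = 9+12 = 21
ES_Task 8 = max(EF_Task 4=16, EF_Task 5=12, EF_Task 6=17, EF_Task 7=21) = 21; EF_Task 8 = 21+3 = 24
Expected project duration μ = 24 days. Critical path: Task 2 → Task 7 → Task 8.

Variance along critical path = 0.111 + 5.444 + 0.111 = 5.667; σ = √5.667 = 2.380 days.
Z = (25 − 24) / 2.380 = 0.420
P(T ≤ 25) = Φ(0.420) ≈ 0.663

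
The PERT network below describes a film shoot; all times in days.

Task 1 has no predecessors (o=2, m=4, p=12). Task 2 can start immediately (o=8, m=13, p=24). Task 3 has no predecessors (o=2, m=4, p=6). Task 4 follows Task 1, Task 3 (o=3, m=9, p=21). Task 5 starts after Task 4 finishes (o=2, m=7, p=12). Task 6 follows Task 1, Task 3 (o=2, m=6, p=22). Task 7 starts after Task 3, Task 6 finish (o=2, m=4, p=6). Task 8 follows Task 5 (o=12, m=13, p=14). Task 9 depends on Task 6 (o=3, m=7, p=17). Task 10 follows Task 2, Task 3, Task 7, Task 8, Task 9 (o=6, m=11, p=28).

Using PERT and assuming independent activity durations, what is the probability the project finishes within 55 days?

te_Task 1 = (2 + 4·4 + 12)/6 = 30/6 = 5; σ²_Task 1 = ((12−2)/6)² = 2.778
te_Task 2 = (8 + 4·13 + 24)/6 = 84/6 = 14; σ²_Task 2 = ((24−8)/6)² = 7.111
te_Task 3 = (2 + 4·4 + 6)/6 = 24/6 = 4; σ²_Task 3 = ((6−2)/6)² = 0.444
te_Task 4 = (3 + 4·9 + 21)/6 = 60/6 = 10; σ²_Task 4 = ((21−3)/6)² = 9.000
te_Task 5 = (2 + 4·7 + 12)/6 = 42/6 = 7; σ²_Task 5 = ((12−2)/6)² = 2.778
te_Task 6 = (2 + 4·6 + 22)/6 = 48/6 = 8; σ²_Task 6 = ((22−2)/6)² = 11.111
te_Task 7 = (2 + 4·4 + 6)/6 = 24/6 = 4; σ²_Task 7 = ((6−2)/6)² = 0.444
te_Task 8 = (12 + 4·13 + 14)/6 = 78/6 = 13; σ²_Task 8 = ((14−12)/6)² = 0.111
te_Task 9 = (3 + 4·7 + 17)/6 = 48/6 = 8; σ²_Task 9 = ((17−3)/6)² = 5.444
te_Task 10 = (6 + 4·11 + 28)/6 = 78/6 = 13; σ²_Task 10 = ((28−6)/6)² = 13.444

Forward pass:
ES_Task 1 = 0; EF_Task 1 = 5
ES_Task 2 = 0; EF_Task 2 = 14
ES_Task 3 = 0; EF_Task 3 = 4
ES_Task 4 = max(EF_Task 1=5, EF_Task 3=4) = 5; EF_Task 4 = 5+10 = 15
ES_Task 5 = 15; EF_Task 5 = 15+7 = 22
ES_Task 6 = max(EF_Task 1=5, EF_Task 3=4) = 5; EF_Task 6 = 5+8 = 13
ES_Task 7 = max(EF_Task 3=4, EF_Task 6=13) = 13; EF_Task 7 = 13+4 = 17
ES_Task 8 = 22; EF_Task 8 = 22+13 = 35
ES_Task 9 = 13; EF_Task 9 = 13+8 = 21
ES_Task 10 = max(EF_Task 2=14, EF_Task 3=4, EF_Task 7=17, EF_Task 8=35, EF_Task 9=21) = 35; EF_Task 10 = 35+13 = 48
Expected project duration μ = 48 days. Critical path: Task 1 → Task 4 → Task 5 → Task 8 → Task 10.

Variance along critical path = 2.778 + 9.000 + 2.778 + 0.111 + 13.444 = 28.111; σ = √28.111 = 5.302 days.
Z = (55 − 48) / 5.302 = 1.320
P(T ≤ 55) = Φ(1.320) ≈ 0.907

0.907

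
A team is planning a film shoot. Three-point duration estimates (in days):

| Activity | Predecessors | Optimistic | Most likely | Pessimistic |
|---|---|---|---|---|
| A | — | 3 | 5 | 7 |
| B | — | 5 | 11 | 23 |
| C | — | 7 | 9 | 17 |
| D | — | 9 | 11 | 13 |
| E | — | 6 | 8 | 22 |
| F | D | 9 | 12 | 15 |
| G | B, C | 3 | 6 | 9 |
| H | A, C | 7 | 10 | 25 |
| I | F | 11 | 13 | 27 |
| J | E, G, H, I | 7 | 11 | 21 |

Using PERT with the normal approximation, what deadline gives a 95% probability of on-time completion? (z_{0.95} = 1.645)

56.2 days

te_A = (3 + 4·5 + 7)/6 = 30/6 = 5; σ²_A = ((7−3)/6)² = 0.444
te_B = (5 + 4·11 + 23)/6 = 72/6 = 12; σ²_B = ((23−5)/6)² = 9.000
te_C = (7 + 4·9 + 17)/6 = 60/6 = 10; σ²_C = ((17−7)/6)² = 2.778
te_D = (9 + 4·11 + 13)/6 = 66/6 = 11; σ²_D = ((13−9)/6)² = 0.444
te_E = (6 + 4·8 + 22)/6 = 60/6 = 10; σ²_E = ((22−6)/6)² = 7.111
te_F = (9 + 4·12 + 15)/6 = 72/6 = 12; σ²_F = ((15−9)/6)² = 1.000
te_G = (3 + 4·6 + 9)/6 = 36/6 = 6; σ²_G = ((9−3)/6)² = 1.000
te_H = (7 + 4·10 + 25)/6 = 72/6 = 12; σ²_H = ((25−7)/6)² = 9.000
te_I = (11 + 4·13 + 27)/6 = 90/6 = 15; σ²_I = ((27−11)/6)² = 7.111
te_J = (7 + 4·11 + 21)/6 = 72/6 = 12; σ²_J = ((21−7)/6)² = 5.444

Forward pass:
ES_A = 0; EF_A = 5
ES_B = 0; EF_B = 12
ES_C = 0; EF_C = 10
ES_D = 0; EF_D = 11
ES_E = 0; EF_E = 10
ES_F = 11; EF_F = 11+12 = 23
ES_G = max(EF_B=12, EF_C=10) = 12; EF_G = 12+6 = 18
ES_H = max(EF_A=5, EF_C=10) = 10; EF_H = 10+12 = 22
ES_I = 23; EF_I = 23+15 = 38
ES_J = max(EF_E=10, EF_G=18, EF_H=22, EF_I=38) = 38; EF_J = 38+12 = 50
Expected project duration μ = 50 days. Critical path: D → F → I → J.

Variance along critical path = 0.444 + 1.000 + 7.111 + 5.444 = 14.000; σ = 3.742 days.
D = μ + z·σ = 50 + 1.645·3.742 = 56.2 days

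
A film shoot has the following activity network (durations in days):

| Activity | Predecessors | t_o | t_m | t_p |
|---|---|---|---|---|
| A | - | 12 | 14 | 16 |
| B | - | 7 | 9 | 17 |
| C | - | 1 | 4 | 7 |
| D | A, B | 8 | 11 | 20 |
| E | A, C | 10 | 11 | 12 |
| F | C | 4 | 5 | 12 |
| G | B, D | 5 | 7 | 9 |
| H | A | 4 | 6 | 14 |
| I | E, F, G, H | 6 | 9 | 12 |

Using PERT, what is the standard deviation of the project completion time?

te_A = (12 + 4·14 + 16)/6 = 84/6 = 14; σ²_A = ((16−12)/6)² = 0.444
te_B = (7 + 4·9 + 17)/6 = 60/6 = 10; σ²_B = ((17−7)/6)² = 2.778
te_C = (1 + 4·4 + 7)/6 = 24/6 = 4; σ²_C = ((7−1)/6)² = 1.000
te_D = (8 + 4·11 + 20)/6 = 72/6 = 12; σ²_D = ((20−8)/6)² = 4.000
te_E = (10 + 4·11 + 12)/6 = 66/6 = 11; σ²_E = ((12−10)/6)² = 0.111
te_F = (4 + 4·5 + 12)/6 = 36/6 = 6; σ²_F = ((12−4)/6)² = 1.778
te_G = (5 + 4·7 + 9)/6 = 42/6 = 7; σ²_G = ((9−5)/6)² = 0.444
te_H = (4 + 4·6 + 14)/6 = 42/6 = 7; σ²_H = ((14−4)/6)² = 2.778
te_I = (6 + 4·9 + 12)/6 = 54/6 = 9; σ²_I = ((12−6)/6)² = 1.000

Forward pass:
ES_A = 0; EF_A = 14
ES_B = 0; EF_B = 10
ES_C = 0; EF_C = 4
ES_D = max(EF_A=14, EF_B=10) = 14; EF_D = 14+12 = 26
ES_E = max(EF_A=14, EF_C=4) = 14; EF_E = 14+11 = 25
ES_F = 4; EF_F = 4+6 = 10
ES_G = max(EF_B=10, EF_D=26) = 26; EF_G = 26+7 = 33
ES_H = 14; EF_H = 14+7 = 21
ES_I = max(EF_E=25, EF_F=10, EF_G=33, EF_H=21) = 33; EF_I = 33+9 = 42
Expected project duration μ = 42 days. Critical path: A → D → G → I.

Variance along critical path = 0.444 + 4.000 + 0.444 + 1.000 = 5.889
σ = √5.889 = 2.427 days

2.43 days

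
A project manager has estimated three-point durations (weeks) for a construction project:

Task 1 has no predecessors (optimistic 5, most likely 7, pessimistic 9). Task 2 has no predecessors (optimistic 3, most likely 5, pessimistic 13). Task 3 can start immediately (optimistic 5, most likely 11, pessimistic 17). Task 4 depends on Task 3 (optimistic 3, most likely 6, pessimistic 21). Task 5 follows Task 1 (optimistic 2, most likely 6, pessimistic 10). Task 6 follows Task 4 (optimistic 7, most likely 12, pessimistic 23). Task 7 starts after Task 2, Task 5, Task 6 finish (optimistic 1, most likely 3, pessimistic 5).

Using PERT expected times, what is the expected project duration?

35 weeks

te_Task 1 = (5 + 4·7 + 9)/6 = 42/6 = 7
te_Task 2 = (3 + 4·5 + 13)/6 = 36/6 = 6
te_Task 3 = (5 + 4·11 + 17)/6 = 66/6 = 11
te_Task 4 = (3 + 4·6 + 21)/6 = 48/6 = 8
te_Task 5 = (2 + 4·6 + 10)/6 = 36/6 = 6
te_Task 6 = (7 + 4·12 + 23)/6 = 78/6 = 13
te_Task 7 = (1 + 4·3 + 5)/6 = 18/6 = 3

Forward pass:
ES_Task 1 = 0; EF_Task 1 = 7
ES_Task 2 = 0; EF_Task 2 = 6
ES_Task 3 = 0; EF_Task 3 = 11
ES_Task 4 = 11; EF_Task 4 = 11+8 = 19
ES_Task 5 = 7; EF_Task 5 = 7+6 = 13
ES_Task 6 = 19; EF_Task 6 = 19+13 = 32
ES_Task 7 = max(EF_Task 2=6, EF_Task 5=13, EF_Task 6=32) = 32; EF_Task 7 = 32+3 = 35
Expected project duration μ = 35 weeks. Critical path: Task 3 → Task 4 → Task 6 → Task 7.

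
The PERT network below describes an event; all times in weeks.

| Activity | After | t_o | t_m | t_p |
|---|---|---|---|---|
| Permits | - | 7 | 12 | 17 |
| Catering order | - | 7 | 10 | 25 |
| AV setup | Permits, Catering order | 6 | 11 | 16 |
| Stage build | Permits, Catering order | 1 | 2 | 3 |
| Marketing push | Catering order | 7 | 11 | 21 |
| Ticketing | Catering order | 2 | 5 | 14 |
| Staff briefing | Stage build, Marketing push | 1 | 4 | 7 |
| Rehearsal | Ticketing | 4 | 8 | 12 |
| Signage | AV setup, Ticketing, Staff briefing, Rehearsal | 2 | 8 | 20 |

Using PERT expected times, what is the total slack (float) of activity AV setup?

te_Permits = (7 + 4·12 + 17)/6 = 72/6 = 12
te_Catering order = (7 + 4·10 + 25)/6 = 72/6 = 12
te_AV setup = (6 + 4·11 + 16)/6 = 66/6 = 11
te_Stage build = (1 + 4·2 + 3)/6 = 12/6 = 2
te_Marketing push = (7 + 4·11 + 21)/6 = 72/6 = 12
te_Ticketing = (2 + 4·5 + 14)/6 = 36/6 = 6
te_Staff briefing = (1 + 4·4 + 7)/6 = 24/6 = 4
te_Rehearsal = (4 + 4·8 + 12)/6 = 48/6 = 8
te_Signage = (2 + 4·8 + 20)/6 = 54/6 = 9

Forward pass:
ES_Permits = 0; EF_Permits = 12
ES_Catering order = 0; EF_Catering order = 12
ES_AV setup = max(EF_Permits=12, EF_Catering order=12) = 12; EF_AV setup = 12+11 = 23
ES_Stage build = max(EF_Permits=12, EF_Catering order=12) = 12; EF_Stage build = 12+2 = 14
ES_Marketing push = 12; EF_Marketing push = 12+12 = 24
ES_Ticketing = 12; EF_Ticketing = 12+6 = 18
ES_Staff briefing = max(EF_Stage build=14, EF_Marketing push=24) = 24; EF_Staff briefing = 24+4 = 28
ES_Rehearsal = 18; EF_Rehearsal = 18+8 = 26
ES_Signage = max(EF_AV setup=23, EF_Ticketing=18, EF_Staff briefing=28, EF_Rehearsal=26) = 28; EF_Signage = 28+9 = 37
Expected project duration μ = 37 weeks. Critical path: Catering order → Marketing push → Staff briefing → Signage.

Backward pass:
LF_Signage = 37; LS_Signage = 37−9 = 28
LF_Rehearsal = LS_Signage = 28; LS_Rehearsal = 28−8 = 20
LF_Staff briefing = LS_Signage = 28; LS_Staff briefing = 28−4 = 24
LF_Ticketing = min(LS_Rehearsal=20, LS_Signage=28) = 20; LS_Ticketing = 20−6 = 14
LF_Marketing push = LS_Staff briefing = 24; LS_Marketing push = 24−12 = 12
LF_Stage build = LS_Staff briefing = 24; LS_Stage build = 24−2 = 22
LF_AV setup = LS_Signage = 28; LS_AV setup = 28−11 = 17
LF_Catering order = min(LS_AV setup=17, LS_Stage build=22, LS_Marketing push=12, LS_Ticketing=14) = 12; LS_Catering order = 12−12 = 0
LF_Permits = min(LS_AV setup=17, LS_Stage build=22) = 17; LS_Permits = 17−12 = 5
Slack_AV setup = LS_AV setup − ES_AV setup = 17 − 12 = 5

5 weeks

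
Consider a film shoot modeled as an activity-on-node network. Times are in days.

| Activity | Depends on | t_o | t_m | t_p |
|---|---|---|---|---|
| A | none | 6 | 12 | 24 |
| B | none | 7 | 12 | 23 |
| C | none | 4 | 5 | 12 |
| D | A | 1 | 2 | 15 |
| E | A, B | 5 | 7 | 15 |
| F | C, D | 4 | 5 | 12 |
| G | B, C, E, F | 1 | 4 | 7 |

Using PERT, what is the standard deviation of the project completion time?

te_A = (6 + 4·12 + 24)/6 = 78/6 = 13; σ²_A = ((24−6)/6)² = 9.000
te_B = (7 + 4·12 + 23)/6 = 78/6 = 13; σ²_B = ((23−7)/6)² = 7.111
te_C = (4 + 4·5 + 12)/6 = 36/6 = 6; σ²_C = ((12−4)/6)² = 1.778
te_D = (1 + 4·2 + 15)/6 = 24/6 = 4; σ²_D = ((15−1)/6)² = 5.444
te_E = (5 + 4·7 + 15)/6 = 48/6 = 8; σ²_E = ((15−5)/6)² = 2.778
te_F = (4 + 4·5 + 12)/6 = 36/6 = 6; σ²_F = ((12−4)/6)² = 1.778
te_G = (1 + 4·4 + 7)/6 = 24/6 = 4; σ²_G = ((7−1)/6)² = 1.000

Forward pass:
ES_A = 0; EF_A = 13
ES_B = 0; EF_B = 13
ES_C = 0; EF_C = 6
ES_D = 13; EF_D = 13+4 = 17
ES_E = max(EF_A=13, EF_B=13) = 13; EF_E = 13+8 = 21
ES_F = max(EF_C=6, EF_D=17) = 17; EF_F = 17+6 = 23
ES_G = max(EF_B=13, EF_C=6, EF_E=21, EF_F=23) = 23; EF_G = 23+4 = 27
Expected project duration μ = 27 days. Critical path: A → D → F → G.

Variance along critical path = 9.000 + 5.444 + 1.778 + 1.000 = 17.222
σ = √17.222 = 4.150 days

4.15 days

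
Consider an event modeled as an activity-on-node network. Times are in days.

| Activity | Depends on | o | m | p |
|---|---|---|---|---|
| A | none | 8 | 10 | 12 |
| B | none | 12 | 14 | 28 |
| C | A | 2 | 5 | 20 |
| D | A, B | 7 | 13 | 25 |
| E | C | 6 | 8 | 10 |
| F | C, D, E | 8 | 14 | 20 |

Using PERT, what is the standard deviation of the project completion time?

te_A = (8 + 4·10 + 12)/6 = 60/6 = 10; σ²_A = ((12−8)/6)² = 0.444
te_B = (12 + 4·14 + 28)/6 = 96/6 = 16; σ²_B = ((28−12)/6)² = 7.111
te_C = (2 + 4·5 + 20)/6 = 42/6 = 7; σ²_C = ((20−2)/6)² = 9.000
te_D = (7 + 4·13 + 25)/6 = 84/6 = 14; σ²_D = ((25−7)/6)² = 9.000
te_E = (6 + 4·8 + 10)/6 = 48/6 = 8; σ²_E = ((10−6)/6)² = 0.444
te_F = (8 + 4·14 + 20)/6 = 84/6 = 14; σ²_F = ((20−8)/6)² = 4.000

Forward pass:
ES_A = 0; EF_A = 10
ES_B = 0; EF_B = 16
ES_C = 10; EF_C = 10+7 = 17
ES_D = max(EF_A=10, EF_B=16) = 16; EF_D = 16+14 = 30
ES_E = 17; EF_E = 17+8 = 25
ES_F = max(EF_C=17, EF_D=30, EF_E=25) = 30; EF_F = 30+14 = 44
Expected project duration μ = 44 days. Critical path: B → D → F.

Variance along critical path = 7.111 + 9.000 + 4.000 = 20.111
σ = √20.111 = 4.485 days

4.48 days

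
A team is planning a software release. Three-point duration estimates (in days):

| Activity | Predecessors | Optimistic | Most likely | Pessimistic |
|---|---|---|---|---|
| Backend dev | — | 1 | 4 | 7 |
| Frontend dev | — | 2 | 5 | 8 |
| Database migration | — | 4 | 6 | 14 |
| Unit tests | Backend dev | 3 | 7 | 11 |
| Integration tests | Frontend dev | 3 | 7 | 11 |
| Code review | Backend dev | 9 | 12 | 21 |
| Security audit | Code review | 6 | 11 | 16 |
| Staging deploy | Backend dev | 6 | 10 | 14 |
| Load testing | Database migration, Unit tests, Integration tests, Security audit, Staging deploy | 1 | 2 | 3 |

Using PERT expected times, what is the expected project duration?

te_Backend dev = (1 + 4·4 + 7)/6 = 24/6 = 4
te_Frontend dev = (2 + 4·5 + 8)/6 = 30/6 = 5
te_Database migration = (4 + 4·6 + 14)/6 = 42/6 = 7
te_Unit tests = (3 + 4·7 + 11)/6 = 42/6 = 7
te_Integration tests = (3 + 4·7 + 11)/6 = 42/6 = 7
te_Code review = (9 + 4·12 + 21)/6 = 78/6 = 13
te_Security audit = (6 + 4·11 + 16)/6 = 66/6 = 11
te_Staging deploy = (6 + 4·10 + 14)/6 = 60/6 = 10
te_Load testing = (1 + 4·2 + 3)/6 = 12/6 = 2

Forward pass:
ES_Backend dev = 0; EF_Backend dev = 4
ES_Frontend dev = 0; EF_Frontend dev = 5
ES_Database migration = 0; EF_Database migration = 7
ES_Unit tests = 4; EF_Unit tests = 4+7 = 11
ES_Integration tests = 5; EF_Integration tests = 5+7 = 12
ES_Code review = 4; EF_Code review = 4+13 = 17
ES_Security audit = 17; EF_Security audit = 17+11 = 28
ES_Staging deploy = 4; EF_Staging deploy = 4+10 = 14
ES_Load testing = max(EF_Database migration=7, EF_Unit tests=11, EF_Integration tests=12, EF_Security audit=28, EF_Staging deploy=14) = 28; EF_Load testing = 28+2 = 30
Expected project duration μ = 30 days. Critical path: Backend dev → Code review → Security audit → Load testing.

30 days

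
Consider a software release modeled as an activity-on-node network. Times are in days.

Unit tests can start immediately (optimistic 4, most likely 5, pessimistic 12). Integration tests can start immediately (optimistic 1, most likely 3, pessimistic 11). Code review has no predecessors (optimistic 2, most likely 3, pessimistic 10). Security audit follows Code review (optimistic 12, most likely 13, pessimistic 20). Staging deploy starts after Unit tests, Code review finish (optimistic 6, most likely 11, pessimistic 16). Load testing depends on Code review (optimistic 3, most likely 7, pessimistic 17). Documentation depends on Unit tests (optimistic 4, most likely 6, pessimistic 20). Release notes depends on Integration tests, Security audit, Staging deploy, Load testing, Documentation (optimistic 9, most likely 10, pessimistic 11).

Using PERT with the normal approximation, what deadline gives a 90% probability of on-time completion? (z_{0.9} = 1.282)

30.5 days

te_Unit tests = (4 + 4·5 + 12)/6 = 36/6 = 6; σ²_Unit tests = ((12−4)/6)² = 1.778
te_Integration tests = (1 + 4·3 + 11)/6 = 24/6 = 4; σ²_Integration tests = ((11−1)/6)² = 2.778
te_Code review = (2 + 4·3 + 10)/6 = 24/6 = 4; σ²_Code review = ((10−2)/6)² = 1.778
te_Security audit = (12 + 4·13 + 20)/6 = 84/6 = 14; σ²_Security audit = ((20−12)/6)² = 1.778
te_Staging deploy = (6 + 4·11 + 16)/6 = 66/6 = 11; σ²_Staging deploy = ((16−6)/6)² = 2.778
te_Load testing = (3 + 4·7 + 17)/6 = 48/6 = 8; σ²_Load testing = ((17−3)/6)² = 5.444
te_Documentation = (4 + 4·6 + 20)/6 = 48/6 = 8; σ²_Documentation = ((20−4)/6)² = 7.111
te_Release notes = (9 + 4·10 + 11)/6 = 60/6 = 10; σ²_Release notes = ((11−9)/6)² = 0.111

Forward pass:
ES_Unit tests = 0; EF_Unit tests = 6
ES_Integration tests = 0; EF_Integration tests = 4
ES_Code review = 0; EF_Code review = 4
ES_Security audit = 4; EF_Security audit = 4+14 = 18
ES_Staging deploy = max(EF_Unit tests=6, EF_Code review=4) = 6; EF_Staging deploy = 6+11 = 17
ES_Load testing = 4; EF_Load testing = 4+8 = 12
ES_Documentation = 6; EF_Documentation = 6+8 = 14
ES_Release notes = max(EF_Integration tests=4, EF_Security audit=18, EF_Staging deploy=17, EF_Load testing=12, EF_Documentation=14) = 18; EF_Release notes = 18+10 = 28
Expected project duration μ = 28 days. Critical path: Code review → Security audit → Release notes.

Variance along critical path = 1.778 + 1.778 + 0.111 = 3.667; σ = 1.915 days.
D = μ + z·σ = 28 + 1.282·1.915 = 30.5 days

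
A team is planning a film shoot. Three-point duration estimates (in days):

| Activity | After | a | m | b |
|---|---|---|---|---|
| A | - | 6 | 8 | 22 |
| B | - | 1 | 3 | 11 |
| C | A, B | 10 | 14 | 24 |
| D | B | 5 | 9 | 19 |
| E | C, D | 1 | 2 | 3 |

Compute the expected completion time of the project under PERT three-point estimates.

te_A = (6 + 4·8 + 22)/6 = 60/6 = 10
te_B = (1 + 4·3 + 11)/6 = 24/6 = 4
te_C = (10 + 4·14 + 24)/6 = 90/6 = 15
te_D = (5 + 4·9 + 19)/6 = 60/6 = 10
te_E = (1 + 4·2 + 3)/6 = 12/6 = 2

Forward pass:
ES_A = 0; EF_A = 10
ES_B = 0; EF_B = 4
ES_C = max(EF_A=10, EF_B=4) = 10; EF_C = 10+15 = 25
ES_D = 4; EF_D = 4+10 = 14
ES_E = max(EF_C=25, EF_D=14) = 25; EF_E = 25+2 = 27
Expected project duration μ = 27 days. Critical path: A → C → E.

27 days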